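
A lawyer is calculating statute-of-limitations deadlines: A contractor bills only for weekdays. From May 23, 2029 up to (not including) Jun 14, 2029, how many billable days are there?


Start: 2029-05-23 (Wednesday)
End (exclusive): 2029-06-14 (Thursday)
Total calendar days: 22
Full weeks: 22 // 7 = 3 -> 15 weekdays
Remaining 1 days starting on Wednesday:
  Wed(w) -> 1 weekdays
Total business days: 15 + 1 = 16

16


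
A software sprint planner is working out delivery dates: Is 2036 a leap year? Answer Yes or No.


Year: 2036
Divisible by 4? 2036 / 4 = 509.0 -> Yes
Divisible by 100? 2036 / 100 = 20.36 -> No
Divisible by 4 but not 100, so it IS a leap year

Yes


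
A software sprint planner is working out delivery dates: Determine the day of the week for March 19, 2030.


Date: 2030-03-19
January 1, 2030 is a Tuesday
Day of year: 78
Offset from Jan 1: 77 days
77 mod 7 = 0
Result: Tuesday

Tuesday


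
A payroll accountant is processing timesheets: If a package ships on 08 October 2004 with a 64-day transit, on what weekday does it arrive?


Start: 2004-10-08 (Friday)
Step 1 - find target date: add 64 days
  2004-10-08 + 64 days = 2004-12-11
Step 2 - day of week:
  64 mod 7 = 1
  Friday + 1 days -> Saturday
Result: Saturday (2004-12-11)

Saturday


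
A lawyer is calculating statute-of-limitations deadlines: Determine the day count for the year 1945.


Year: 1945
Check leap year rules:
Divisible by 4? No
1945 is not a leap year
Days: 365

365


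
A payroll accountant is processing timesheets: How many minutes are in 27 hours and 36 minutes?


Hours: 27
Extra minutes: 36
Minutes per hour: 60
Hours to minutes: 27 x 60 = 1620
Total: 1620 + 36 = 1656

1656


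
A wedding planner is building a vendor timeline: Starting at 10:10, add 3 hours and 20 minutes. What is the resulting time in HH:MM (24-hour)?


Start time: 10:10
Adding: 3 hours 20 minutes
Minutes: 10 + 20 = 30
Hours: 10 + 3 + 0 = 13
Result: 13:30

13:30


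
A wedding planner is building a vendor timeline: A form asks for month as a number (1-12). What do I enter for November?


Calendar month order:
10. October
11. November <--
12. December
November is month number 11

11


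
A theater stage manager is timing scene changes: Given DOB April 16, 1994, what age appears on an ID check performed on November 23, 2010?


Birth: 1994-04-16
Reference: 2010-11-23
Year difference: 2010 - 1994 = 16
Has birthday (04-16) occurred by 11-23? Yes
Age in full years: 16

16


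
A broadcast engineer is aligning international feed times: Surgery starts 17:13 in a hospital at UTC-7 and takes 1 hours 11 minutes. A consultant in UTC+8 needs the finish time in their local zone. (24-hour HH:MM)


Start: 17:13 in UTC-7
Step 1 - add duration:
  minutes: 13 + 11 = 24
  hours: 17 + 1 + 0 = 18
  end in UTC-7: 18:24
Step 2 - convert UTC-7 -> UTC+8:
  offset difference: 8 - (-7) = 15 hours
  18 + (15) = 33 -> mod 24 = 9
Result: 09:24 in UTC+8

09:24


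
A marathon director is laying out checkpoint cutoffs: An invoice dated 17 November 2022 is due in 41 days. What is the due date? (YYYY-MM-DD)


Start: 2022-11-17
Adding 41 days
Days remaining in November: 13
After November: 28 days still to add
December 2022 has 31 days, need 28
Result: 2022-12-28

2022-12-28


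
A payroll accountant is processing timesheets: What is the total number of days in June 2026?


Month: June
Year: 2026
June is a 30-day month
Total: 30 days

30


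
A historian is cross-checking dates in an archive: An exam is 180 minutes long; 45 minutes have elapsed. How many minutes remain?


Total budget: 180 minutes
Time used: 45 minutes
Remaining: 180 - 45 = 135 minutes
Percent used: 25.0%
Percent remaining: 75.0%

135


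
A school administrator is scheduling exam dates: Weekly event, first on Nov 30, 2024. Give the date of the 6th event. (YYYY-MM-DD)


First occurrence: 2024-11-30 (occurrence 1)
Each occurrence is 7 days after the previous.
Occurrence 6 is 5 weeks after the first.
5 weeks = 35 days
2024-11-30 + 35 days = 2025-01-04

2025-01-04


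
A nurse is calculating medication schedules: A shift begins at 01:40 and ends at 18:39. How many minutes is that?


Start time: 01:40 = 100 minutes from midnight
End time: 18:39 = 1119 minutes from midnight
Difference: 1119 - 100 = 1019 minutes
That is 16 hours and 59 minutes

1019


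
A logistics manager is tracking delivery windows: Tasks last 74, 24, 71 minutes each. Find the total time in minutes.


Durations: 74, 24, 71
Running sum: 74
+ 24 = 98
+ 71 = 169
Total duration: 169 minutes
That is 2 hours and 49 minutes

169


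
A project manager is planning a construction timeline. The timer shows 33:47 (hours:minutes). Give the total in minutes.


Hours: 33
Minutes: 47
Convert hours to minutes: 33 x 60 = 1980
Add remaining minutes: 1980 + 47 = 2027

2027


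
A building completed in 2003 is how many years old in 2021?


Birth year: 2003
Current year: 2021
Age = current year - birth year
Age = 2021 - 2003 = 18

18


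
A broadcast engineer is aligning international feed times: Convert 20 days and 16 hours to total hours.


Days: 20
Extra hours: 16
Hours per day: 24
Days to hours: 20 x 24 = 480
Total: 480 + 16 = 496

496


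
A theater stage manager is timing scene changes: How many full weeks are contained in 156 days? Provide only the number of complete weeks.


Total days: 156
Days per week: 7
Division: 156 / 7 = 22 remainder 2
Complete weeks: 22
Remaining days: 2

22


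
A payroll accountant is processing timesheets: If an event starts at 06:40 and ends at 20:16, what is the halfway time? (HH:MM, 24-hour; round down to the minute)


Start time: 06:40 = 400 minutes from midnight
End time: 20:16 = 1216 minutes from midnight
Sum: 400 + 1216 = 1616
Midpoint: 1616 / 2 = 808 minutes
Convert: 808 / 60 = 13 hours, 28 minutes
Result: 13:28

13:28


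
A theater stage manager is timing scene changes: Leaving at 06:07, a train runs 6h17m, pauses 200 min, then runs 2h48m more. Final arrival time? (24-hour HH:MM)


Depart: 06:07
Leg 1: +377 min -> 12:24
Layover: +200 min -> 15:44
Leg 2: +168 min -> 18:32
Total travel: 745 minutes = 12h 25m
Arrival: 18:32

18:32


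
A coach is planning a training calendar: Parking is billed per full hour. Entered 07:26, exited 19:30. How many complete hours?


Start: 07:26
End: 19:30
Hour difference: 19 - 7 = 12 hours
Minute difference: 30 - 26 = 4 minutes
Total minutes: 724
Complete hours: 724 / 60 = 12 (remainder 4)

12


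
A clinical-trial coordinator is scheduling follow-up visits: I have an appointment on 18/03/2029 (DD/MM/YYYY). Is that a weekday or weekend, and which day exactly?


Date: 2029-03-18
January 1, 2029 is a Monday
Day of year: 77
Offset from Jan 1: 76 days
76 mod 7 = 6
Result: Sunday

Sunday


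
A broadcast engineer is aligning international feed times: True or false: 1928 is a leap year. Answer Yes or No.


Year: 1928
Divisible by 4? 1928 / 4 = 482.0 -> Yes
Divisible by 100? 1928 / 100 = 19.28 -> No
Divisible by 4 but not 100, so it IS a leap year

Yes


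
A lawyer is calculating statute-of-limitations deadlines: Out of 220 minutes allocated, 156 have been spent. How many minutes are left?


Total budget: 220 minutes
Time used: 156 minutes
Remaining: 220 - 156 = 64 minutes
Percent used: 70.9%
Percent remaining: 29.1%

64


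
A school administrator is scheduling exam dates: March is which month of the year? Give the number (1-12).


Calendar month order:
2. February
3. March <--
4. April
March is month number 3

3


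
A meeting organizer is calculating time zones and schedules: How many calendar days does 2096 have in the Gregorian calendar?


Year: 2096
Check leap year rules:
Divisible by 4? Yes
Divisible by 100? No
2096 is a leap year
Days: 366

366


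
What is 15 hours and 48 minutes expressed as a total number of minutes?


Hours: 15
Minutes: 48
Convert hours to minutes: 15 x 60 = 900
Add remaining minutes: 900 + 48 = 948

948


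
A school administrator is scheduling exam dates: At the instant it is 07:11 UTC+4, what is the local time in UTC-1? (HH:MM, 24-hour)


Local time: 07:11 at UTC+4 (offset 4h)
Target zone: UTC-1 (offset -1h)
Difference: -1 - (4) = -5 hours
Calculation: 7 + (-5) = 2
Result: 02:11

02:11


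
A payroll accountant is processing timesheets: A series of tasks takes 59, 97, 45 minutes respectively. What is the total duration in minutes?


Durations: 59, 97, 45
Running sum: 59
+ 97 = 156
+ 45 = 201
Total duration: 201 minutes
That is 3 hours and 21 minutes

201


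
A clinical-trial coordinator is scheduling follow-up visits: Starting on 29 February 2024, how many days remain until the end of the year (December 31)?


Start: February 29, 2024
End: December 31, 2024
Days left in February: 0
March: 31
April: 30
May: 31
June: 30
... plus remaining months
Sum of remaining months: 306
Total: 0 + 306 = 306

306


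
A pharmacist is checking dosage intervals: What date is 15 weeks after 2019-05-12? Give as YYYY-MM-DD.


Start: 2019-05-12
Weeks to add: 15
Convert to days: 15 x 7 = 105 days
Add 105 days to 2019-05-12
Result: 2019-08-25

2019-08-25


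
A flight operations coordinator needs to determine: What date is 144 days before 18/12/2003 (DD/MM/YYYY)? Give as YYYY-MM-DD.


Start: 2003-12-18
Subtracting 144 days
Days already passed in December: 18
After going back through December: 126 more days to subtract
November 2003: 30 days, 96 remaining
October 2003: 31 days, 65 remaining
September 2003: 30 days, 35 remaining
August 2003: 31 days, 4 remaining
Result: 2003-07-27

2003-07-27


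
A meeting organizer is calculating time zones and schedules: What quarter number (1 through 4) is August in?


Month: August (month 8)
Q1: January-March (months 1-3)
Q2: April-June (months 4-6)
Q3: July-September (months 7-9)
Q4: October-December (months 10-12)
Month 8 falls in Q3

3


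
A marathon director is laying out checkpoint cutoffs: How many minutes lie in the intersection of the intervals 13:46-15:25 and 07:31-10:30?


Interval A: [826, 925] minutes from midnight
Interval B: [451, 630] minutes from midnight
Overlap start = max(826, 451) = 826
Overlap end = min(925, 630) = 630
End <= start, so the intervals do not overlap: 0 minutes

0


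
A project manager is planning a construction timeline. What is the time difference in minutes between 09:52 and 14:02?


Start time: 09:52 = 592 minutes from midnight
End time: 14:02 = 842 minutes from midnight
Difference: 842 - 592 = 250 minutes
That is 4 hours and 10 minutes

250


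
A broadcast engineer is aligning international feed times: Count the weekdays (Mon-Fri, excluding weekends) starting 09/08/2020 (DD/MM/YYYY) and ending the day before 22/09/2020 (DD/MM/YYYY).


Start: 2020-08-09 (Sunday)
End (exclusive): 2020-09-22 (Tuesday)
Total calendar days: 44
Full weeks: 44 // 7 = 6 -> 30 weekdays
Remaining 2 days starting on Sunday:
  Sun(-), Mon(w) -> 1 weekdays
Total business days: 30 + 1 = 31

31


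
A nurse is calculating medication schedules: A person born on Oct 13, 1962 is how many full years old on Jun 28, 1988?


Birth: 1962-10-13
Reference: 1988-06-28
Year difference: 1988 - 1962 = 26
Has birthday (10-13) occurred by 06-28? No
Birthday not yet reached this year -> subtract 1
Age in full years: 25

25


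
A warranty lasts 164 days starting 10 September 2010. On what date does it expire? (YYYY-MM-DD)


Start: 2010-09-10
Adding 164 days
Days remaining in September: 20
After September: 144 days still to add
October 2010: 31 days, 113 remaining
November 2010: 30 days, 83 remaining
December 2010: 31 days, 52 remaining
January 2011: 31 days, 21 remaining
Result: 2011-02-21

2011-02-21


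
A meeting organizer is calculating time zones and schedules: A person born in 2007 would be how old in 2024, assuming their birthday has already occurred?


Birth year: 2007
Current year: 2024
Age = current year - birth year
Age = 2024 - 2007 = 17

17


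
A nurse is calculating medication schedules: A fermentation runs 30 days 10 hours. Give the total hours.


Days: 30
Extra hours: 10
Hours per day: 24
Days to hours: 30 x 24 = 720
Total: 720 + 10 = 730

730


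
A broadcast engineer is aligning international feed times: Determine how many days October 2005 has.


Month: October
Year: 2005
October is a 31-day month
Total: 31 days

31


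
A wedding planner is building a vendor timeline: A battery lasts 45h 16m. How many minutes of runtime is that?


Hours: 45
Extra minutes: 16
Minutes per hour: 60
Hours to minutes: 45 x 60 = 2700
Total: 2700 + 16 = 2716

2716


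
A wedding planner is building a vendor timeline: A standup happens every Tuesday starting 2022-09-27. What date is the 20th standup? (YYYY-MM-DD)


First occurrence: 2022-09-27 (occurrence 1)
Each occurrence is 7 days after the previous.
Occurrence 20 is 19 weeks after the first.
19 weeks = 133 days
2022-09-27 + 133 days = 2023-02-07

2023-02-07


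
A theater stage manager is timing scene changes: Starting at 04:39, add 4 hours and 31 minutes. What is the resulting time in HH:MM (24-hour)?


Start time: 04:39
Adding: 4 hours 31 minutes
Minutes: 39 + 31 = 70
Minute overflow: 70 >= 60, so carry 1 hour, minutes = 10
Hours: 4 + 4 + 1 = 9
Result: 09:10

09:10


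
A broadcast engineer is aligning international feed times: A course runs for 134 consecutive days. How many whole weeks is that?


Total days: 134
Days per week: 7
Division: 134 / 7 = 19 remainder 1
Complete weeks: 19
Remaining days: 1

19


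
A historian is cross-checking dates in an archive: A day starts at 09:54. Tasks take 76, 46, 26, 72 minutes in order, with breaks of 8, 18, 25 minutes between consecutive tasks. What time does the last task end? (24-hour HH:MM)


Start: 09:54 = 594 min from midnight
  after task 1 (76 min): 11:10
  after break (8 min): 11:18
  after task 2 (46 min): 12:04
  after break (18 min): 12:22
  after task 3 (26 min): 12:48
  after break (25 min): 13:13
  after task 4 (72 min): 14:25
Total elapsed: 271 minutes
End time: 14:25

14:25


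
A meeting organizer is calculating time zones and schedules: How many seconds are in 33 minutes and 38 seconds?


Minutes: 33
Seconds: 38
Convert minutes to seconds: 33 x 60 = 1980
Add remaining seconds: 1980 + 38 = 2018

2018


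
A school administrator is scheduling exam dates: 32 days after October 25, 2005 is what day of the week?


Start: 2005-10-25 (Tuesday)
Step 1 - find target date: add 32 days
  2005-10-25 + 32 days = 2005-11-26
Step 2 - day of week:
  32 mod 7 = 4
  Tuesday + 4 days -> Saturday
Result: Saturday (2005-11-26)

Saturday


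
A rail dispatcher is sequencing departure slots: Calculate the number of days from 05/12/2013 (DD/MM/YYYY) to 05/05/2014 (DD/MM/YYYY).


Start date: 2013-12-05
End date: 2014-05-05
Dec 2013: +27 days
Jan 2014: +31 days
Feb 2014: +28 days
... (3 more months)
Total: 151 days

151


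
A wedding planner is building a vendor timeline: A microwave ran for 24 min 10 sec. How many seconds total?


Minutes: 24
Extra seconds: 10
Seconds per minute: 60
Minutes to seconds: 24 x 60 = 1440
Total: 1440 + 10 = 1450

1450


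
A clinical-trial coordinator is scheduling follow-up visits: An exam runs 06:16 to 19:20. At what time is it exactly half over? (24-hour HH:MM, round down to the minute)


Start time: 06:16 = 376 minutes from midnight
End time: 19:20 = 1160 minutes from midnight
Sum: 376 + 1160 = 1536
Midpoint: 1536 / 2 = 768 minutes
Convert: 768 / 60 = 12 hours, 48 minutes
Result: 12:48

12:48


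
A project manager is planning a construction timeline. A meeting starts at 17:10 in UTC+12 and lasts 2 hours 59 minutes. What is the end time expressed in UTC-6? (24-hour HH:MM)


Start: 17:10 in UTC+12
Step 1 - add duration:
  minutes: 10 + 59 = 69 (carry 1h)
  hours: 17 + 2 + 1 = 20
  end in UTC+12: 20:09
Step 2 - convert UTC+12 -> UTC-6:
  offset difference: -6 - (12) = -18 hours
  20 + (-18) = 2 -> mod 24 = 2
Result: 02:09 in UTC-6

02:09


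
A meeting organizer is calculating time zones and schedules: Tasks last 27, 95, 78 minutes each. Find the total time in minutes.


Durations: 27, 95, 78
Running sum: 27
+ 95 = 122
+ 78 = 200
Total duration: 200 minutes
That is 3 hours and 20 minutes

200


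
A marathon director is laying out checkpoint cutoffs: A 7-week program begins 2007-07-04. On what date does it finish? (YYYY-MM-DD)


Start: 2007-07-04
Weeks to add: 7
Convert to days: 7 x 7 = 49 days
Add 49 days to 2007-07-04
Result: 2007-08-22

2007-08-22


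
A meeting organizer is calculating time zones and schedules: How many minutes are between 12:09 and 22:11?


Start time: 12:09 = 729 minutes from midnight
End time: 22:11 = 1331 minutes from midnight
Difference: 1331 - 729 = 602 minutes
That is 10 hours and 2 minutes

602


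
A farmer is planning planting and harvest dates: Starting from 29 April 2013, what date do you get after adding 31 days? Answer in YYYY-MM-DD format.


Start: 2013-04-29
Adding 31 days
Days remaining in April: 1
After April: 30 days still to add
May 2013 has 31 days, need 30
Result: 2013-05-30

2013-05-30


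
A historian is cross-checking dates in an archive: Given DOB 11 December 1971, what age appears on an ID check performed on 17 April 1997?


Birth: 1971-12-11
Reference: 1997-04-17
Year difference: 1997 - 1971 = 26
Has birthday (12-11) occurred by 04-17? No
Birthday not yet reached this year -> subtract 1
Age in full years: 25

25


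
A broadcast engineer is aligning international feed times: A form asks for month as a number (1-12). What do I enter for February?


Calendar month order:
1. January
2. February <--
3. March
February is month number 2

2


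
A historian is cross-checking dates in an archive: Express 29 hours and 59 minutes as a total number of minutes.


Hours: 29
Extra minutes: 59
Minutes per hour: 60
Hours to minutes: 29 x 60 = 1740
Total: 1740 + 59 = 1799

1799


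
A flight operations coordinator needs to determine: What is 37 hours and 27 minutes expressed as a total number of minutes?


Hours: 37
Minutes: 27
Convert hours to minutes: 37 x 60 = 2220
Add remaining minutes: 2220 + 27 = 2247

2247


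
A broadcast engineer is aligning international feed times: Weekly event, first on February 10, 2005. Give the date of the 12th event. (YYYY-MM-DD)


First occurrence: 2005-02-10 (occurrence 1)
Each occurrence is 7 days after the previous.
Occurrence 12 is 11 weeks after the first.
11 weeks = 77 days
2005-02-10 + 77 days = 2005-04-28

2005-04-28


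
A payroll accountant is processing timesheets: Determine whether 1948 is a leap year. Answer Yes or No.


Year: 1948
Divisible by 4? 1948 / 4 = 487.0 -> Yes
Divisible by 100? 1948 / 100 = 19.48 -> No
Divisible by 4 but not 100, so it IS a leap year

Yes


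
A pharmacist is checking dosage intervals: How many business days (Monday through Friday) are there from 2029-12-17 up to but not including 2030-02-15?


Start: 2029-12-17 (Monday)
End (exclusive): 2030-02-15 (Friday)
Total calendar days: 60
Full weeks: 60 // 7 = 8 -> 40 weekdays
Remaining 4 days starting on Monday:
  Mon(w), Tue(w), Wed(w), Thu(w) -> 4 weekdays
Total business days: 40 + 4 = 44

44


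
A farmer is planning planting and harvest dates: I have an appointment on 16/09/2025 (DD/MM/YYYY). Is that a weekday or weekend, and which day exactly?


Date: 2025-09-16
January 1, 2025 is a Wednesday
Day of year: 259
Offset from Jan 1: 258 days
258 mod 7 = 6
Result: Tuesday

Tuesday


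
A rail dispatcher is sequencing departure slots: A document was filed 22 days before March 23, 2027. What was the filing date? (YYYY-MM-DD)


Start: 2027-03-23
Subtracting 22 days
Days already passed in March: 23
Result: 2027-03-01

2027-03-01


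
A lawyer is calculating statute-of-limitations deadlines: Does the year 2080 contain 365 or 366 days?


Year: 2080
Check leap year rules:
Divisible by 4? Yes
Divisible by 100? No
2080 is a leap year
Days: 366

366


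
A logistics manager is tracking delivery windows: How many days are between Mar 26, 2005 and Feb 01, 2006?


Start date: 2005-03-26
End date: 2006-02-01
Mar 2005: +6 days
Apr 2005: +30 days
May 2005: +31 days
... (8 more months)
Total: 312 days

312


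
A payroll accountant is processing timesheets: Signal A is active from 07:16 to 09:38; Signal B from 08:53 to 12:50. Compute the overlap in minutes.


Interval A: [436, 578] minutes from midnight
Interval B: [533, 770] minutes from midnight
Overlap start = max(436, 533) = 533
Overlap end = min(578, 770) = 578
Overlap = 578 - 533 = 45 minutes

45


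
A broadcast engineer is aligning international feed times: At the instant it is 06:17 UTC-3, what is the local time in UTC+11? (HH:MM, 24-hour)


Local time: 06:17 at UTC-3 (offset -3h)
Target zone: UTC+11 (offset 11h)
Difference: 11 - (-3) = 14 hours
Calculation: 6 + (14) = 20
Result: 20:17

20:17


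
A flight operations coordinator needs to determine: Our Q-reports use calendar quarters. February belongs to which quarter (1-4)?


Month: February (month 2)
Q1: January-March (months 1-3)
Q2: April-June (months 4-6)
Q3: July-September (months 7-9)
Q4: October-December (months 10-12)
Month 2 falls in Q1

1


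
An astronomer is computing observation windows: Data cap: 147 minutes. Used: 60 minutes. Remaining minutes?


Total budget: 147 minutes
Time used: 60 minutes
Remaining: 147 - 60 = 87 minutes
Percent used: 40.8%
Percent remaining: 59.2%

87


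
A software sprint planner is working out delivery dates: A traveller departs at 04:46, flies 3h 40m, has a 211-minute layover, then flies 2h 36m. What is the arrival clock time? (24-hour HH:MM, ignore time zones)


Depart: 04:46
Leg 1: +220 min -> 08:26
Layover: +211 min -> 11:57
Leg 2: +156 min -> 14:33
Total travel: 587 minutes = 9h 47m
Arrival: 14:33

14:33


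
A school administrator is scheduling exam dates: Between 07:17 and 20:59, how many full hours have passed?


Start: 07:17
End: 20:59
Hour difference: 20 - 7 = 13 hours
Minute difference: 59 - 17 = 42 minutes
Total minutes: 822
Complete hours: 822 / 60 = 13 (remainder 42)

13


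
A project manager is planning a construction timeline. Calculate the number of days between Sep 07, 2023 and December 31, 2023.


Start: September 07, 2023
End: December 31, 2023
Days left in September: 23
October: 31
November: 30
December: 31
Sum of remaining months: 92
Total: 23 + 92 = 115

115


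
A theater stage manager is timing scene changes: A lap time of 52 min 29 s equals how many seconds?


Minutes: 52
Seconds: 29
Convert minutes to seconds: 52 x 60 = 3120
Add remaining seconds: 3120 + 29 = 3149

3149


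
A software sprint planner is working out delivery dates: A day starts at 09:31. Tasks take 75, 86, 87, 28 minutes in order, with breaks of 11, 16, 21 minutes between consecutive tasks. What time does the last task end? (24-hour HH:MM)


Start: 09:31 = 571 min from midnight
  after task 1 (75 min): 10:46
  after break (11 min): 10:57
  after task 2 (86 min): 12:23
  after break (16 min): 12:39
  after task 3 (87 min): 14:06
  after break (21 min): 14:27
  after task 4 (28 min): 14:55
Total elapsed: 324 minutes
End time: 14:55

14:55


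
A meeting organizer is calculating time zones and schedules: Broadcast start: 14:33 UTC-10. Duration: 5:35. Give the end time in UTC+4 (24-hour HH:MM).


Start: 14:33 in UTC-10
Step 1 - add duration:
  minutes: 33 + 35 = 68 (carry 1h)
  hours: 14 + 5 + 1 = 20
  end in UTC-10: 20:08
Step 2 - convert UTC-10 -> UTC+4:
  offset difference: 4 - (-10) = 14 hours
  20 + (14) = 34 -> mod 24 = 10
Result: 10:08 in UTC+4

10:08


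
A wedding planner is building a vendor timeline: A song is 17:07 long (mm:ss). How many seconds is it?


Minutes: 17
Extra seconds: 7
Seconds per minute: 60
Minutes to seconds: 17 x 60 = 1020
Total: 1020 + 7 = 1027

1027


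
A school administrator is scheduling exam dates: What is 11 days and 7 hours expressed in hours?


Days: 11
Extra hours: 7
Hours per day: 24
Days to hours: 11 x 24 = 264
Total: 264 + 7 = 271

271


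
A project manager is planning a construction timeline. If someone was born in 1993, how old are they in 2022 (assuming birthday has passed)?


Birth year: 1993
Current year: 2022
Age = current year - birth year
Age = 2022 - 1993 = 29

29


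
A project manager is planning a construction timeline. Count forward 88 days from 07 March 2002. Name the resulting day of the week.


Start: 2002-03-07 (Thursday)
Step 1 - find target date: add 88 days
  2002-03-07 + 88 days = 2002-06-03
Step 2 - day of week:
  88 mod 7 = 4
  Thursday + 4 days -> Monday
Result: Monday (2002-06-03)

Monday


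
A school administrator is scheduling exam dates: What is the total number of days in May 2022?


Month: May
Year: 2022
May is a 31-day month
Total: 31 days

31


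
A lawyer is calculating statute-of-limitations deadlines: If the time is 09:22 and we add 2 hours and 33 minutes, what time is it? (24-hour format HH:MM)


Start time: 09:22
Adding: 2 hours 33 minutes
Minutes: 22 + 33 = 55
Hours: 9 + 2 + 0 = 11
Result: 11:55

11:55


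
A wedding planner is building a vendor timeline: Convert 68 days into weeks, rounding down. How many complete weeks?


Total days: 68
Days per week: 7
Division: 68 / 7 = 9 remainder 5
Complete weeks: 9
Remaining days: 5

9


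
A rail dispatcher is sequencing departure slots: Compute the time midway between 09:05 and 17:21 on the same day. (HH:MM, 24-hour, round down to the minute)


Start time: 09:05 = 545 minutes from midnight
End time: 17:21 = 1041 minutes from midnight
Sum: 545 + 1041 = 1586
Midpoint: 1586 / 2 = 793 minutes
Convert: 793 / 60 = 13 hours, 13 minutes
Result: 13:13

13:13


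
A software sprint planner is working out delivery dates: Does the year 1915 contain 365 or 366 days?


Year: 1915
Check leap year rules:
Divisible by 4? No
1915 is not a leap year
Days: 365

365


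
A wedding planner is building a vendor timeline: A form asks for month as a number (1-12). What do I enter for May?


Calendar month order:
4. April
5. May <--
6. June
May is month number 5

5


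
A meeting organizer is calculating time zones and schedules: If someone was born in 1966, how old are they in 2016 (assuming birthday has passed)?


Birth year: 1966
Current year: 2016
Age = current year - birth year
Age = 2016 - 1966 = 50

50


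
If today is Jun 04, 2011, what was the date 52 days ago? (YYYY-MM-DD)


Start: 2011-06-04
Subtracting 52 days
Days already passed in June: 4
After going back through June: 48 more days to subtract
May 2011: 31 days, 17 remaining
April 2011 has 30 days, need 17
Result: 2011-04-13

2011-04-13


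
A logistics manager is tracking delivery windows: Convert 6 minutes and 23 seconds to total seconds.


Minutes: 6
Extra seconds: 23
Seconds per minute: 60
Minutes to seconds: 6 x 60 = 360
Total: 360 + 23 = 383

383


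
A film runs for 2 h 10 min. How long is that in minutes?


Hours: 2
Minutes: 10
Convert hours to minutes: 2 x 60 = 120
Add remaining minutes: 120 + 10 = 130

130


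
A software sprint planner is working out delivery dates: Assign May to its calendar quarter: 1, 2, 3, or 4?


Month: May (month 5)
Q1: January-March (months 1-3)
Q2: April-June (months 4-6)
Q3: July-September (months 7-9)
Q4: October-December (months 10-12)
Month 5 falls in Q2

2


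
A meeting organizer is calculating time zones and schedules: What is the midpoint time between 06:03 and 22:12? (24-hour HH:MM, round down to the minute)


Start time: 06:03 = 363 minutes from midnight
End time: 22:12 = 1332 minutes from midnight
Sum: 363 + 1332 = 1695
Midpoint: 1695 / 2 = 847 minutes
Convert: 847 / 60 = 14 hours, 7 minutes
Result: 14:07

14:07


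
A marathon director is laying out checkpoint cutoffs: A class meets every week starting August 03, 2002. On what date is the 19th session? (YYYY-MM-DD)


First occurrence: 2002-08-03 (occurrence 1)
Each occurrence is 7 days after the previous.
Occurrence 19 is 18 weeks after the first.
18 weeks = 126 days
2002-08-03 + 126 days = 2002-12-07

2002-12-07


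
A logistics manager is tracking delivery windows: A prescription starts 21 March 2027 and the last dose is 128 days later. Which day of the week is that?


Start: 2027-03-21 (Sunday)
Step 1 - find target date: add 128 days
  2027-03-21 + 128 days = 2027-07-27
Step 2 - day of week:
  128 mod 7 = 2
  Sunday + 2 days -> Tuesday
Result: Tuesday (2027-07-27)

Tuesday


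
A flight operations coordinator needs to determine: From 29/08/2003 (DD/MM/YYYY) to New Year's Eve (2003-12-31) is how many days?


Start: August 29, 2003
End: December 31, 2003
Days left in August: 2
September: 30
October: 31
November: 30
December: 31
Sum of remaining months: 122
Total: 2 + 122 = 124

124


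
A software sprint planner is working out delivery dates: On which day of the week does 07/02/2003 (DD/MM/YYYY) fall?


Date: 2003-02-07
January 1, 2003 is a Wednesday
Day of year: 38
Offset from Jan 1: 37 days
37 mod 7 = 2
Result: Friday

Friday


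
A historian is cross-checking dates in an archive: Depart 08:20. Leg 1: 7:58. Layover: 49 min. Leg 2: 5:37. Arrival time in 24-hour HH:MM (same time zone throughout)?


Depart: 08:20
Leg 1: +478 min -> 16:18
Layover: +49 min -> 17:07
Leg 2: +337 min -> 22:44
Total travel: 864 minutes = 14h 24m
Arrival: 22:44

22:44


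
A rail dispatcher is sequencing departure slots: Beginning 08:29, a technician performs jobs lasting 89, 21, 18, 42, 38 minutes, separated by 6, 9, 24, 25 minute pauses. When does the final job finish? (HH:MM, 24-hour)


Start: 08:29 = 509 min from midnight
  after task 1 (89 min): 09:58
  after break (6 min): 10:04
  after task 2 (21 min): 10:25
  after break (9 min): 10:34
  after task 3 (18 min): 10:52
  after break (24 min): 11:16
  after task 4 (42 min): 11:58
  after break (25 min): 12:23
  after task 5 (38 min): 13:01
Total elapsed: 272 minutes
End time: 13:01

13:01


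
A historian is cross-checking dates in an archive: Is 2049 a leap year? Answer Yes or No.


Year: 2049
Divisible by 4? 2049 / 4 = 512.25 -> No
Not divisible by 4, so NOT a leap year

No


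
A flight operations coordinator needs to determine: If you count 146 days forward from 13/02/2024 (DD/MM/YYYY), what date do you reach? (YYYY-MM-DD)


Start: 2024-02-13
Adding 146 days
Days remaining in February: 16
After February: 130 days still to add
March 2024: 31 days, 99 remaining
April 2024: 30 days, 69 remaining
May 2024: 31 days, 38 remaining
June 2024: 30 days, 8 remaining
Result: 2024-07-08

2024-07-08


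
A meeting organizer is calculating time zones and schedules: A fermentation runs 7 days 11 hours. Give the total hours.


Days: 7
Extra hours: 11
Hours per day: 24
Days to hours: 7 x 24 = 168
Total: 168 + 11 = 179

179


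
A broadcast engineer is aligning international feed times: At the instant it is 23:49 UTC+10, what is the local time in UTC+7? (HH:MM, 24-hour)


Local time: 23:49 at UTC+10 (offset 10h)
Target zone: UTC+7 (offset 7h)
Difference: 7 - (10) = -3 hours
Calculation: 23 + (-3) = 20
Result: 20:49

20:49


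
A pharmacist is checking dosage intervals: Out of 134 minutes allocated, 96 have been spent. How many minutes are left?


Total budget: 134 minutes
Time used: 96 minutes
Remaining: 134 - 96 = 38 minutes
Percent used: 71.6%
Percent remaining: 28.4%

38


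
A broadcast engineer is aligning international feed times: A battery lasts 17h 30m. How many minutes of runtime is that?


Hours: 17
Extra minutes: 30
Minutes per hour: 60
Hours to minutes: 17 x 60 = 1020
Total: 1020 + 30 = 1050

1050


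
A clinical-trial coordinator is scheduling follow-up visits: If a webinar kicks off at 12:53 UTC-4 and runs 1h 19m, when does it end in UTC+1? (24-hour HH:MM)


Start: 12:53 in UTC-4
Step 1 - add duration:
  minutes: 53 + 19 = 72 (carry 1h)
  hours: 12 + 1 + 1 = 14
  end in UTC-4: 14:12
Step 2 - convert UTC-4 -> UTC+1:
  offset difference: 1 - (-4) = 5 hours
  14 + (5) = 19 -> mod 24 = 19
Result: 19:12 in UTC+1

19:12


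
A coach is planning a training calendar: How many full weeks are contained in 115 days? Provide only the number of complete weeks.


Total days: 115
Days per week: 7
Division: 115 / 7 = 16 remainder 3
Complete weeks: 16
Remaining days: 3

16


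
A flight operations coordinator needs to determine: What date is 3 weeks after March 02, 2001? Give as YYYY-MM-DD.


Start: 2001-03-02
Weeks to add: 3
Convert to days: 3 x 7 = 21 days
Add 21 days to 2001-03-02
Result: 2001-03-23

2001-03-23


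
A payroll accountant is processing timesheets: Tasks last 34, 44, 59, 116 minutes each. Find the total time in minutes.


Durations: 34, 44, 59, 116
Running sum: 34
+ 44 = 78
+ 59 = 137
+ 116 = 253
Total duration: 253 minutes
That is 4 hours and 13 minutes

253


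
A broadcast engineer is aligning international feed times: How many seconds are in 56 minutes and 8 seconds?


Minutes: 56
Seconds: 8
Convert minutes to seconds: 56 x 60 = 3360
Add remaining seconds: 3360 + 8 = 3368

3368


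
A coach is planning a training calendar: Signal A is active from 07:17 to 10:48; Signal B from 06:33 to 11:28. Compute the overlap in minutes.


Interval A: [437, 648] minutes from midnight
Interval B: [393, 688] minutes from midnight
Overlap start = max(437, 393) = 437
Overlap end = min(648, 688) = 648
Overlap = 648 - 437 = 211 minutes

211


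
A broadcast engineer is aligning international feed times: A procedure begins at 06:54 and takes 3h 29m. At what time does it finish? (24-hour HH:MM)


Start time: 06:54
Adding: 3 hours 29 minutes
Minutes: 54 + 29 = 83
Minute overflow: 83 >= 60, so carry 1 hour, minutes = 23
Hours: 6 + 3 + 1 = 10
Result: 10:23

10:23


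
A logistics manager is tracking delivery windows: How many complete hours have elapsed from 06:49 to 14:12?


Start: 06:49
End: 14:12
Hour difference: 14 - 6 = 8 hours
Minute difference: 12 - 49 = -37 minutes
Total minutes: 443
Complete hours: 443 / 60 = 7 (remainder 23)

7


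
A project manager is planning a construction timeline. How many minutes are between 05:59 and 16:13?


Start time: 05:59 = 359 minutes from midnight
End time: 16:13 = 973 minutes from midnight
Difference: 973 - 359 = 614 minutes
That is 10 hours and 14 minutes

614


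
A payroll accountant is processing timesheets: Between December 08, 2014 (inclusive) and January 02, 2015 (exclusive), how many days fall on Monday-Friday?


Start: 2014-12-08 (Monday)
End (exclusive): 2015-01-02 (Friday)
Total calendar days: 25
Full weeks: 25 // 7 = 3 -> 15 weekdays
Remaining 4 days starting on Monday:
  Mon(w), Tue(w), Wed(w), Thu(w) -> 4 weekdays
Total business days: 15 + 4 = 19

19


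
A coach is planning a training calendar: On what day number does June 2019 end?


Month: June
Year: 2019
June is a 30-day month
Total: 30 days

30


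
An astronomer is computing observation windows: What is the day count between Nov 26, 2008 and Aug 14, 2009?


Start date: 2008-11-26
End date: 2009-08-14
Nov 2008: +5 days
Dec 2008: +31 days
Jan 2009: +31 days
... (7 more months)
Total: 261 days

261


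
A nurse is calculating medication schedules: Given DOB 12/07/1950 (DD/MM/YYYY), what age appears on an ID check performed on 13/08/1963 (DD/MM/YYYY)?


Birth: 1950-07-12
Reference: 1963-08-13
Year difference: 1963 - 1950 = 13
Has birthday (07-12) occurred by 08-13? Yes
Age in full years: 13

13


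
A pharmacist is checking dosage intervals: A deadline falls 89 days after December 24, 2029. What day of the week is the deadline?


Start: 2029-12-24 (Monday)
Step 1 - find target date: add 89 days
  2029-12-24 + 89 days = 2030-03-23
Step 2 - day of week:
  89 mod 7 = 5
  Monday + 5 days -> Saturday
Result: Saturday (2030-03-23)

Saturday


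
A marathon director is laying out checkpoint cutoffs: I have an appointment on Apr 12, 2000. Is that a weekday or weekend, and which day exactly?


Date: 2000-04-12
January 1, 2000 is a Saturday
Day of year: 103
Offset from Jan 1: 102 days
102 mod 7 = 4
Result: Wednesday

Wednesday


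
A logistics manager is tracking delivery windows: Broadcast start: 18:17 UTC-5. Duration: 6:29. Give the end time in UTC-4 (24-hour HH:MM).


Start: 18:17 in UTC-5
Step 1 - add duration:
  minutes: 17 + 29 = 46
  hours: 18 + 6 + 0 = 24
  end in UTC-5: 00:46
Step 2 - convert UTC-5 -> UTC-4:
  offset difference: -4 - (-5) = 1 hours
  0 + (1) = 1 -> mod 24 = 1
Result: 01:46 in UTC-4

01:46


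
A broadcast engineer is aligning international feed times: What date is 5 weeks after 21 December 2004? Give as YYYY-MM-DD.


Start: 2004-12-21
Weeks to add: 5
Convert to days: 5 x 7 = 35 days
Add 35 days to 2004-12-21
Result: 2005-01-25

2005-01-25


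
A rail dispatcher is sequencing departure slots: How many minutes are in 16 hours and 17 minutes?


Hours: 16
Extra minutes: 17
Minutes per hour: 60
Hours to minutes: 16 x 60 = 960
Total: 960 + 17 = 977

977


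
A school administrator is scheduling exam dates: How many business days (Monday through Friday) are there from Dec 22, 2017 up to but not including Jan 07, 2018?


Start: 2017-12-22 (Friday)
End (exclusive): 2018-01-07 (Sunday)
Total calendar days: 16
Full weeks: 16 // 7 = 2 -> 10 weekdays
Remaining 2 days starting on Friday:
  Fri(w), Sat(-) -> 1 weekdays
Total business days: 10 + 1 = 11

11


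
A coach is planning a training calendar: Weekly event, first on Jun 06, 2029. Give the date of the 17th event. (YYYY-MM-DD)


First occurrence: 2029-06-06 (occurrence 1)
Each occurrence is 7 days after the previous.
Occurrence 17 is 16 weeks after the first.
16 weeks = 112 days
2029-06-06 + 112 days = 2029-09-26

2029-09-26


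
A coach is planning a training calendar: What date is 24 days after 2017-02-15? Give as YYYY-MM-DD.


Start: 2017-02-15
Adding 24 days
Days remaining in February: 13
After February: 11 days still to add
March 2017 has 31 days, need 11
Result: 2017-03-11

2017-03-11


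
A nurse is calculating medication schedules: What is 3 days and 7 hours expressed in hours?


Days: 3
Extra hours: 7
Hours per day: 24
Days to hours: 3 x 24 = 72
Total: 72 + 7 = 79

79


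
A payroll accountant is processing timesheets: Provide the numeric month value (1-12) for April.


Calendar month order:
3. March
4. April <--
5. May
April is month number 4

4


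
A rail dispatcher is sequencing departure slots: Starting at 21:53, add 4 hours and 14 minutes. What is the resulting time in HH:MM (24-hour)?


Start time: 21:53
Adding: 4 hours 14 minutes
Minutes: 53 + 14 = 67
Minute overflow: 67 >= 60, so carry 1 hour, minutes = 7
Hours: 21 + 4 + 1 = 26
Hour wraparound: 26 mod 24 = 2
Result: 02:07

02:07


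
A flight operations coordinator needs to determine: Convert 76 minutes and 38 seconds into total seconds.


Minutes: 76
Seconds: 38
Convert minutes to seconds: 76 x 60 = 4560
Add remaining seconds: 4560 + 38 = 4598

4598


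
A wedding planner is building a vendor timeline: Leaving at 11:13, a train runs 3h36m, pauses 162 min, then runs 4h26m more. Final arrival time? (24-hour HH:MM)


Depart: 11:13
Leg 1: +216 min -> 14:49
Layover: +162 min -> 17:31
Leg 2: +266 min -> 21:57
Total travel: 644 minutes = 10h 44m
Arrival: 21:57

21:57


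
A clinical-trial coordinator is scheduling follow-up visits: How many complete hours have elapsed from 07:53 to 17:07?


Start: 07:53
End: 17:07
Hour difference: 17 - 7 = 10 hours
Minute difference: 7 - 53 = -46 minutes
Total minutes: 554
Complete hours: 554 / 60 = 9 (remainder 14)

9


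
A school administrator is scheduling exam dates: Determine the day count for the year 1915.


Year: 1915
Check leap year rules:
Divisible by 4? No
1915 is not a leap year
Days: 365

365
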